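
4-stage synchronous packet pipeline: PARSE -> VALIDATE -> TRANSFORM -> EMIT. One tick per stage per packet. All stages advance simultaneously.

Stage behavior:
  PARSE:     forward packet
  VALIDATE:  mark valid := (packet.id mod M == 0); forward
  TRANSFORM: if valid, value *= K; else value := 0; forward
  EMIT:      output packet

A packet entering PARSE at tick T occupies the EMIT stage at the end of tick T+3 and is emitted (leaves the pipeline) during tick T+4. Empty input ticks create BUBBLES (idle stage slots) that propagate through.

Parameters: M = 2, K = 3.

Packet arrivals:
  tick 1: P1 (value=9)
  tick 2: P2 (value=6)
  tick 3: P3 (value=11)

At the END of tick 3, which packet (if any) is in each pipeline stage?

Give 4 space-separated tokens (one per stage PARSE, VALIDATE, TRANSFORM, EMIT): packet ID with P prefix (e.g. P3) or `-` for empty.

Tick 1: [PARSE:P1(v=9,ok=F), VALIDATE:-, TRANSFORM:-, EMIT:-] out:-; in:P1
Tick 2: [PARSE:P2(v=6,ok=F), VALIDATE:P1(v=9,ok=F), TRANSFORM:-, EMIT:-] out:-; in:P2
Tick 3: [PARSE:P3(v=11,ok=F), VALIDATE:P2(v=6,ok=T), TRANSFORM:P1(v=0,ok=F), EMIT:-] out:-; in:P3
At end of tick 3: ['P3', 'P2', 'P1', '-']

Answer: P3 P2 P1 -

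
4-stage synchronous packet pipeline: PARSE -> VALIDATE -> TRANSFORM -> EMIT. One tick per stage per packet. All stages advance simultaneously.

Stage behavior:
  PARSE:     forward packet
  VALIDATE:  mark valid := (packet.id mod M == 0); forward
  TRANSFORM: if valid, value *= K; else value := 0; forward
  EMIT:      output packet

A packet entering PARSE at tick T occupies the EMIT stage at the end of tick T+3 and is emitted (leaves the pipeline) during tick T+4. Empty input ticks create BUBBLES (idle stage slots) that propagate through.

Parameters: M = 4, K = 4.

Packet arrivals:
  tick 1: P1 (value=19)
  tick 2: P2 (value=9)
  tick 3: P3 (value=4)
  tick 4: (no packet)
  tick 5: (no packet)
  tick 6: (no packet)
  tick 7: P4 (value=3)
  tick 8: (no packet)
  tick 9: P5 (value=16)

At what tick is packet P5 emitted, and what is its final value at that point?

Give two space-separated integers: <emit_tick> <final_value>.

Tick 1: [PARSE:P1(v=19,ok=F), VALIDATE:-, TRANSFORM:-, EMIT:-] out:-; in:P1
Tick 2: [PARSE:P2(v=9,ok=F), VALIDATE:P1(v=19,ok=F), TRANSFORM:-, EMIT:-] out:-; in:P2
Tick 3: [PARSE:P3(v=4,ok=F), VALIDATE:P2(v=9,ok=F), TRANSFORM:P1(v=0,ok=F), EMIT:-] out:-; in:P3
Tick 4: [PARSE:-, VALIDATE:P3(v=4,ok=F), TRANSFORM:P2(v=0,ok=F), EMIT:P1(v=0,ok=F)] out:-; in:-
Tick 5: [PARSE:-, VALIDATE:-, TRANSFORM:P3(v=0,ok=F), EMIT:P2(v=0,ok=F)] out:P1(v=0); in:-
Tick 6: [PARSE:-, VALIDATE:-, TRANSFORM:-, EMIT:P3(v=0,ok=F)] out:P2(v=0); in:-
Tick 7: [PARSE:P4(v=3,ok=F), VALIDATE:-, TRANSFORM:-, EMIT:-] out:P3(v=0); in:P4
Tick 8: [PARSE:-, VALIDATE:P4(v=3,ok=T), TRANSFORM:-, EMIT:-] out:-; in:-
Tick 9: [PARSE:P5(v=16,ok=F), VALIDATE:-, TRANSFORM:P4(v=12,ok=T), EMIT:-] out:-; in:P5
Tick 10: [PARSE:-, VALIDATE:P5(v=16,ok=F), TRANSFORM:-, EMIT:P4(v=12,ok=T)] out:-; in:-
Tick 11: [PARSE:-, VALIDATE:-, TRANSFORM:P5(v=0,ok=F), EMIT:-] out:P4(v=12); in:-
Tick 12: [PARSE:-, VALIDATE:-, TRANSFORM:-, EMIT:P5(v=0,ok=F)] out:-; in:-
Tick 13: [PARSE:-, VALIDATE:-, TRANSFORM:-, EMIT:-] out:P5(v=0); in:-
P5: arrives tick 9, valid=False (id=5, id%4=1), emit tick 13, final value 0

Answer: 13 0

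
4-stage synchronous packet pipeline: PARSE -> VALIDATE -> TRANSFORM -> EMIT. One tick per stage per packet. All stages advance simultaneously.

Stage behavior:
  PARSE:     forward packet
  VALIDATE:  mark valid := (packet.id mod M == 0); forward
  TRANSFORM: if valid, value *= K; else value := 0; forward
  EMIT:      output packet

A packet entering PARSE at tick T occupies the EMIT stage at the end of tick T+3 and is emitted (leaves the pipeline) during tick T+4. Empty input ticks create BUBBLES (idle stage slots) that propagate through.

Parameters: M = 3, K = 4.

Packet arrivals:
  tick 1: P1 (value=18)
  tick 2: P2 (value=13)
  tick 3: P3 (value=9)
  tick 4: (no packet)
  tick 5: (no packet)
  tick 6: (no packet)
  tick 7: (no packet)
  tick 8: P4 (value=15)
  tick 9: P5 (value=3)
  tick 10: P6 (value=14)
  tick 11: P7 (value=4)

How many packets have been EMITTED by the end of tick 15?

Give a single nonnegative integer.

Tick 1: [PARSE:P1(v=18,ok=F), VALIDATE:-, TRANSFORM:-, EMIT:-] out:-; in:P1
Tick 2: [PARSE:P2(v=13,ok=F), VALIDATE:P1(v=18,ok=F), TRANSFORM:-, EMIT:-] out:-; in:P2
Tick 3: [PARSE:P3(v=9,ok=F), VALIDATE:P2(v=13,ok=F), TRANSFORM:P1(v=0,ok=F), EMIT:-] out:-; in:P3
Tick 4: [PARSE:-, VALIDATE:P3(v=9,ok=T), TRANSFORM:P2(v=0,ok=F), EMIT:P1(v=0,ok=F)] out:-; in:-
Tick 5: [PARSE:-, VALIDATE:-, TRANSFORM:P3(v=36,ok=T), EMIT:P2(v=0,ok=F)] out:P1(v=0); in:-
Tick 6: [PARSE:-, VALIDATE:-, TRANSFORM:-, EMIT:P3(v=36,ok=T)] out:P2(v=0); in:-
Tick 7: [PARSE:-, VALIDATE:-, TRANSFORM:-, EMIT:-] out:P3(v=36); in:-
Tick 8: [PARSE:P4(v=15,ok=F), VALIDATE:-, TRANSFORM:-, EMIT:-] out:-; in:P4
Tick 9: [PARSE:P5(v=3,ok=F), VALIDATE:P4(v=15,ok=F), TRANSFORM:-, EMIT:-] out:-; in:P5
Tick 10: [PARSE:P6(v=14,ok=F), VALIDATE:P5(v=3,ok=F), TRANSFORM:P4(v=0,ok=F), EMIT:-] out:-; in:P6
Tick 11: [PARSE:P7(v=4,ok=F), VALIDATE:P6(v=14,ok=T), TRANSFORM:P5(v=0,ok=F), EMIT:P4(v=0,ok=F)] out:-; in:P7
Tick 12: [PARSE:-, VALIDATE:P7(v=4,ok=F), TRANSFORM:P6(v=56,ok=T), EMIT:P5(v=0,ok=F)] out:P4(v=0); in:-
Tick 13: [PARSE:-, VALIDATE:-, TRANSFORM:P7(v=0,ok=F), EMIT:P6(v=56,ok=T)] out:P5(v=0); in:-
Tick 14: [PARSE:-, VALIDATE:-, TRANSFORM:-, EMIT:P7(v=0,ok=F)] out:P6(v=56); in:-
Tick 15: [PARSE:-, VALIDATE:-, TRANSFORM:-, EMIT:-] out:P7(v=0); in:-
Emitted by tick 15: ['P1', 'P2', 'P3', 'P4', 'P5', 'P6', 'P7']

Answer: 7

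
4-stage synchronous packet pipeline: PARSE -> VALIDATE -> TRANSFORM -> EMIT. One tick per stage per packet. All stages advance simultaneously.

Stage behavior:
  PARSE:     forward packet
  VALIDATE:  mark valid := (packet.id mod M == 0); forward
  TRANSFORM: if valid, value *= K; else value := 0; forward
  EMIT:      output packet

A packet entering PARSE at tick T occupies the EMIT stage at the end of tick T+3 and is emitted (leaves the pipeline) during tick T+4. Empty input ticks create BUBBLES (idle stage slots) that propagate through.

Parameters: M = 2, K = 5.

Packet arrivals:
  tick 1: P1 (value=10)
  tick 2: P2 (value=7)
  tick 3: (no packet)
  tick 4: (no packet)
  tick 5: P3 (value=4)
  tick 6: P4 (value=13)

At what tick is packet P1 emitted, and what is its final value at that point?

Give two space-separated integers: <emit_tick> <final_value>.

Tick 1: [PARSE:P1(v=10,ok=F), VALIDATE:-, TRANSFORM:-, EMIT:-] out:-; in:P1
Tick 2: [PARSE:P2(v=7,ok=F), VALIDATE:P1(v=10,ok=F), TRANSFORM:-, EMIT:-] out:-; in:P2
Tick 3: [PARSE:-, VALIDATE:P2(v=7,ok=T), TRANSFORM:P1(v=0,ok=F), EMIT:-] out:-; in:-
Tick 4: [PARSE:-, VALIDATE:-, TRANSFORM:P2(v=35,ok=T), EMIT:P1(v=0,ok=F)] out:-; in:-
Tick 5: [PARSE:P3(v=4,ok=F), VALIDATE:-, TRANSFORM:-, EMIT:P2(v=35,ok=T)] out:P1(v=0); in:P3
Tick 6: [PARSE:P4(v=13,ok=F), VALIDATE:P3(v=4,ok=F), TRANSFORM:-, EMIT:-] out:P2(v=35); in:P4
Tick 7: [PARSE:-, VALIDATE:P4(v=13,ok=T), TRANSFORM:P3(v=0,ok=F), EMIT:-] out:-; in:-
Tick 8: [PARSE:-, VALIDATE:-, TRANSFORM:P4(v=65,ok=T), EMIT:P3(v=0,ok=F)] out:-; in:-
Tick 9: [PARSE:-, VALIDATE:-, TRANSFORM:-, EMIT:P4(v=65,ok=T)] out:P3(v=0); in:-
Tick 10: [PARSE:-, VALIDATE:-, TRANSFORM:-, EMIT:-] out:P4(v=65); in:-
P1: arrives tick 1, valid=False (id=1, id%2=1), emit tick 5, final value 0

Answer: 5 0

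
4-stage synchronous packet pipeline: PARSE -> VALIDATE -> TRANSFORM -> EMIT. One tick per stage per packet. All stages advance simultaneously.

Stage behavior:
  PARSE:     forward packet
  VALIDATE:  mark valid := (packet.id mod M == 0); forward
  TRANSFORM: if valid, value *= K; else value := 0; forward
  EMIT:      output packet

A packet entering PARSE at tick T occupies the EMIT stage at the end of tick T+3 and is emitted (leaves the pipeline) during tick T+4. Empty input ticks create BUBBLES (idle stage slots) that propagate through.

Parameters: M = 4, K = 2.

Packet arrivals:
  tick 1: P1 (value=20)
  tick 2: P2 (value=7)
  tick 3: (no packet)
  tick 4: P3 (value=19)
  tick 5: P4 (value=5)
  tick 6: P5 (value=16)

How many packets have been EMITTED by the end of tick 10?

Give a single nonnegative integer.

Tick 1: [PARSE:P1(v=20,ok=F), VALIDATE:-, TRANSFORM:-, EMIT:-] out:-; in:P1
Tick 2: [PARSE:P2(v=7,ok=F), VALIDATE:P1(v=20,ok=F), TRANSFORM:-, EMIT:-] out:-; in:P2
Tick 3: [PARSE:-, VALIDATE:P2(v=7,ok=F), TRANSFORM:P1(v=0,ok=F), EMIT:-] out:-; in:-
Tick 4: [PARSE:P3(v=19,ok=F), VALIDATE:-, TRANSFORM:P2(v=0,ok=F), EMIT:P1(v=0,ok=F)] out:-; in:P3
Tick 5: [PARSE:P4(v=5,ok=F), VALIDATE:P3(v=19,ok=F), TRANSFORM:-, EMIT:P2(v=0,ok=F)] out:P1(v=0); in:P4
Tick 6: [PARSE:P5(v=16,ok=F), VALIDATE:P4(v=5,ok=T), TRANSFORM:P3(v=0,ok=F), EMIT:-] out:P2(v=0); in:P5
Tick 7: [PARSE:-, VALIDATE:P5(v=16,ok=F), TRANSFORM:P4(v=10,ok=T), EMIT:P3(v=0,ok=F)] out:-; in:-
Tick 8: [PARSE:-, VALIDATE:-, TRANSFORM:P5(v=0,ok=F), EMIT:P4(v=10,ok=T)] out:P3(v=0); in:-
Tick 9: [PARSE:-, VALIDATE:-, TRANSFORM:-, EMIT:P5(v=0,ok=F)] out:P4(v=10); in:-
Tick 10: [PARSE:-, VALIDATE:-, TRANSFORM:-, EMIT:-] out:P5(v=0); in:-
Emitted by tick 10: ['P1', 'P2', 'P3', 'P4', 'P5']

Answer: 5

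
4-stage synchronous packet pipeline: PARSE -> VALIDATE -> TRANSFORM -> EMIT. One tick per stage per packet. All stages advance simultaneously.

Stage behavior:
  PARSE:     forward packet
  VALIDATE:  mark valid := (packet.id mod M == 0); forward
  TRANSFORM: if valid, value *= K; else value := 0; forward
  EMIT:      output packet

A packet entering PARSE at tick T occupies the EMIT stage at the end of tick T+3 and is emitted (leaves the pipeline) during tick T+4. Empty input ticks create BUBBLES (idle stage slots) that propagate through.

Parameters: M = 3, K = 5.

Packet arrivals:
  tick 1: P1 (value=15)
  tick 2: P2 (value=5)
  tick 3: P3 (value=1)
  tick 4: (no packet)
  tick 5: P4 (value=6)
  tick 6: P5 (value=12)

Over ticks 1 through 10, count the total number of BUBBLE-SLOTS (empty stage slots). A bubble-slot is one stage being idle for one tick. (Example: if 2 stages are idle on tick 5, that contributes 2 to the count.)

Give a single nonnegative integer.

Answer: 20

Derivation:
Tick 1: [PARSE:P1(v=15,ok=F), VALIDATE:-, TRANSFORM:-, EMIT:-] out:-; bubbles=3
Tick 2: [PARSE:P2(v=5,ok=F), VALIDATE:P1(v=15,ok=F), TRANSFORM:-, EMIT:-] out:-; bubbles=2
Tick 3: [PARSE:P3(v=1,ok=F), VALIDATE:P2(v=5,ok=F), TRANSFORM:P1(v=0,ok=F), EMIT:-] out:-; bubbles=1
Tick 4: [PARSE:-, VALIDATE:P3(v=1,ok=T), TRANSFORM:P2(v=0,ok=F), EMIT:P1(v=0,ok=F)] out:-; bubbles=1
Tick 5: [PARSE:P4(v=6,ok=F), VALIDATE:-, TRANSFORM:P3(v=5,ok=T), EMIT:P2(v=0,ok=F)] out:P1(v=0); bubbles=1
Tick 6: [PARSE:P5(v=12,ok=F), VALIDATE:P4(v=6,ok=F), TRANSFORM:-, EMIT:P3(v=5,ok=T)] out:P2(v=0); bubbles=1
Tick 7: [PARSE:-, VALIDATE:P5(v=12,ok=F), TRANSFORM:P4(v=0,ok=F), EMIT:-] out:P3(v=5); bubbles=2
Tick 8: [PARSE:-, VALIDATE:-, TRANSFORM:P5(v=0,ok=F), EMIT:P4(v=0,ok=F)] out:-; bubbles=2
Tick 9: [PARSE:-, VALIDATE:-, TRANSFORM:-, EMIT:P5(v=0,ok=F)] out:P4(v=0); bubbles=3
Tick 10: [PARSE:-, VALIDATE:-, TRANSFORM:-, EMIT:-] out:P5(v=0); bubbles=4
Total bubble-slots: 20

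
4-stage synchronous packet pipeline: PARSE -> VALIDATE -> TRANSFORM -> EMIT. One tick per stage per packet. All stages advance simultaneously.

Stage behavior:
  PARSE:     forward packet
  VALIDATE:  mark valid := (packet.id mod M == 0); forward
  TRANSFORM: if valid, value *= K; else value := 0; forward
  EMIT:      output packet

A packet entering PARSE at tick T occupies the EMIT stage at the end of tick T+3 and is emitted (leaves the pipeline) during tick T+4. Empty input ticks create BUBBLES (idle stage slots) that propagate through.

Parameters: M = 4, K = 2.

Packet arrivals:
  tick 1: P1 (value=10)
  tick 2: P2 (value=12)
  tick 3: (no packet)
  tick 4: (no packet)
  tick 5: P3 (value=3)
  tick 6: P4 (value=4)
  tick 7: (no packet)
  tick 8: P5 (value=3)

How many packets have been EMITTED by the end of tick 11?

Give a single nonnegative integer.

Answer: 4

Derivation:
Tick 1: [PARSE:P1(v=10,ok=F), VALIDATE:-, TRANSFORM:-, EMIT:-] out:-; in:P1
Tick 2: [PARSE:P2(v=12,ok=F), VALIDATE:P1(v=10,ok=F), TRANSFORM:-, EMIT:-] out:-; in:P2
Tick 3: [PARSE:-, VALIDATE:P2(v=12,ok=F), TRANSFORM:P1(v=0,ok=F), EMIT:-] out:-; in:-
Tick 4: [PARSE:-, VALIDATE:-, TRANSFORM:P2(v=0,ok=F), EMIT:P1(v=0,ok=F)] out:-; in:-
Tick 5: [PARSE:P3(v=3,ok=F), VALIDATE:-, TRANSFORM:-, EMIT:P2(v=0,ok=F)] out:P1(v=0); in:P3
Tick 6: [PARSE:P4(v=4,ok=F), VALIDATE:P3(v=3,ok=F), TRANSFORM:-, EMIT:-] out:P2(v=0); in:P4
Tick 7: [PARSE:-, VALIDATE:P4(v=4,ok=T), TRANSFORM:P3(v=0,ok=F), EMIT:-] out:-; in:-
Tick 8: [PARSE:P5(v=3,ok=F), VALIDATE:-, TRANSFORM:P4(v=8,ok=T), EMIT:P3(v=0,ok=F)] out:-; in:P5
Tick 9: [PARSE:-, VALIDATE:P5(v=3,ok=F), TRANSFORM:-, EMIT:P4(v=8,ok=T)] out:P3(v=0); in:-
Tick 10: [PARSE:-, VALIDATE:-, TRANSFORM:P5(v=0,ok=F), EMIT:-] out:P4(v=8); in:-
Tick 11: [PARSE:-, VALIDATE:-, TRANSFORM:-, EMIT:P5(v=0,ok=F)] out:-; in:-
Emitted by tick 11: ['P1', 'P2', 'P3', 'P4']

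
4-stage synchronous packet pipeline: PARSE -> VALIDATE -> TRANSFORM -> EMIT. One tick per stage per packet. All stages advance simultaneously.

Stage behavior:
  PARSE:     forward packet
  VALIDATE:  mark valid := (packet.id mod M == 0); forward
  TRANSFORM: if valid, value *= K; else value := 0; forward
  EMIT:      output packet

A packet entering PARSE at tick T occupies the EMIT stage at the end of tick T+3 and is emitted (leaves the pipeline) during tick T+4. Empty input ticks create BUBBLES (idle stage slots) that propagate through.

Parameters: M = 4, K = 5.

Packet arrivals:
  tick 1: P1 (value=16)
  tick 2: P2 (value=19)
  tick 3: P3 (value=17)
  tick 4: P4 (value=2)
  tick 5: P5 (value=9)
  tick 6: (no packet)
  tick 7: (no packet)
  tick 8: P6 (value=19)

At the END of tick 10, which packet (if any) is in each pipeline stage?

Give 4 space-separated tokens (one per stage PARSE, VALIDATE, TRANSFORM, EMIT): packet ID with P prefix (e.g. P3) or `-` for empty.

Answer: - - P6 -

Derivation:
Tick 1: [PARSE:P1(v=16,ok=F), VALIDATE:-, TRANSFORM:-, EMIT:-] out:-; in:P1
Tick 2: [PARSE:P2(v=19,ok=F), VALIDATE:P1(v=16,ok=F), TRANSFORM:-, EMIT:-] out:-; in:P2
Tick 3: [PARSE:P3(v=17,ok=F), VALIDATE:P2(v=19,ok=F), TRANSFORM:P1(v=0,ok=F), EMIT:-] out:-; in:P3
Tick 4: [PARSE:P4(v=2,ok=F), VALIDATE:P3(v=17,ok=F), TRANSFORM:P2(v=0,ok=F), EMIT:P1(v=0,ok=F)] out:-; in:P4
Tick 5: [PARSE:P5(v=9,ok=F), VALIDATE:P4(v=2,ok=T), TRANSFORM:P3(v=0,ok=F), EMIT:P2(v=0,ok=F)] out:P1(v=0); in:P5
Tick 6: [PARSE:-, VALIDATE:P5(v=9,ok=F), TRANSFORM:P4(v=10,ok=T), EMIT:P3(v=0,ok=F)] out:P2(v=0); in:-
Tick 7: [PARSE:-, VALIDATE:-, TRANSFORM:P5(v=0,ok=F), EMIT:P4(v=10,ok=T)] out:P3(v=0); in:-
Tick 8: [PARSE:P6(v=19,ok=F), VALIDATE:-, TRANSFORM:-, EMIT:P5(v=0,ok=F)] out:P4(v=10); in:P6
Tick 9: [PARSE:-, VALIDATE:P6(v=19,ok=F), TRANSFORM:-, EMIT:-] out:P5(v=0); in:-
Tick 10: [PARSE:-, VALIDATE:-, TRANSFORM:P6(v=0,ok=F), EMIT:-] out:-; in:-
At end of tick 10: ['-', '-', 'P6', '-']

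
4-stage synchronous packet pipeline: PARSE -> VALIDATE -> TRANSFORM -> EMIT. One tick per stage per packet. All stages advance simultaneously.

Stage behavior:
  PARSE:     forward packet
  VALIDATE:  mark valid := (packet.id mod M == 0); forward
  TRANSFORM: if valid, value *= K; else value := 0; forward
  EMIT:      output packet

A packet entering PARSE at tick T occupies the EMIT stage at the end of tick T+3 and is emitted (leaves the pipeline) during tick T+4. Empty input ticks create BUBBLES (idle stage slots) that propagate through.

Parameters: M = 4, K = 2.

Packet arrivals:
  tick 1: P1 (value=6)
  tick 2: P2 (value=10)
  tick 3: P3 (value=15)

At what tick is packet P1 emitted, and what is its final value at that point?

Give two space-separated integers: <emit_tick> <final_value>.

Answer: 5 0

Derivation:
Tick 1: [PARSE:P1(v=6,ok=F), VALIDATE:-, TRANSFORM:-, EMIT:-] out:-; in:P1
Tick 2: [PARSE:P2(v=10,ok=F), VALIDATE:P1(v=6,ok=F), TRANSFORM:-, EMIT:-] out:-; in:P2
Tick 3: [PARSE:P3(v=15,ok=F), VALIDATE:P2(v=10,ok=F), TRANSFORM:P1(v=0,ok=F), EMIT:-] out:-; in:P3
Tick 4: [PARSE:-, VALIDATE:P3(v=15,ok=F), TRANSFORM:P2(v=0,ok=F), EMIT:P1(v=0,ok=F)] out:-; in:-
Tick 5: [PARSE:-, VALIDATE:-, TRANSFORM:P3(v=0,ok=F), EMIT:P2(v=0,ok=F)] out:P1(v=0); in:-
Tick 6: [PARSE:-, VALIDATE:-, TRANSFORM:-, EMIT:P3(v=0,ok=F)] out:P2(v=0); in:-
Tick 7: [PARSE:-, VALIDATE:-, TRANSFORM:-, EMIT:-] out:P3(v=0); in:-
P1: arrives tick 1, valid=False (id=1, id%4=1), emit tick 5, final value 0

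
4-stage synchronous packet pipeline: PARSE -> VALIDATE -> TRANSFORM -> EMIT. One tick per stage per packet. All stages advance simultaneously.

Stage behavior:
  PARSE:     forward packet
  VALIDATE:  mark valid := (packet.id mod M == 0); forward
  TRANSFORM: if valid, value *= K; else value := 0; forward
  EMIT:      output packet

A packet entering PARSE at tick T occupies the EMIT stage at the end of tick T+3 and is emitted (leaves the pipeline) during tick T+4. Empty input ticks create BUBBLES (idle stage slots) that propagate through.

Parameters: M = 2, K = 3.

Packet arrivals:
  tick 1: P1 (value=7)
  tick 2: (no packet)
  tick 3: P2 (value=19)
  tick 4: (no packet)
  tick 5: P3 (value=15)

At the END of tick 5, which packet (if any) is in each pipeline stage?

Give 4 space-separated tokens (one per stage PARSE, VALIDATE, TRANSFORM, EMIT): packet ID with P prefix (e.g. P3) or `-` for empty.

Tick 1: [PARSE:P1(v=7,ok=F), VALIDATE:-, TRANSFORM:-, EMIT:-] out:-; in:P1
Tick 2: [PARSE:-, VALIDATE:P1(v=7,ok=F), TRANSFORM:-, EMIT:-] out:-; in:-
Tick 3: [PARSE:P2(v=19,ok=F), VALIDATE:-, TRANSFORM:P1(v=0,ok=F), EMIT:-] out:-; in:P2
Tick 4: [PARSE:-, VALIDATE:P2(v=19,ok=T), TRANSFORM:-, EMIT:P1(v=0,ok=F)] out:-; in:-
Tick 5: [PARSE:P3(v=15,ok=F), VALIDATE:-, TRANSFORM:P2(v=57,ok=T), EMIT:-] out:P1(v=0); in:P3
At end of tick 5: ['P3', '-', 'P2', '-']

Answer: P3 - P2 -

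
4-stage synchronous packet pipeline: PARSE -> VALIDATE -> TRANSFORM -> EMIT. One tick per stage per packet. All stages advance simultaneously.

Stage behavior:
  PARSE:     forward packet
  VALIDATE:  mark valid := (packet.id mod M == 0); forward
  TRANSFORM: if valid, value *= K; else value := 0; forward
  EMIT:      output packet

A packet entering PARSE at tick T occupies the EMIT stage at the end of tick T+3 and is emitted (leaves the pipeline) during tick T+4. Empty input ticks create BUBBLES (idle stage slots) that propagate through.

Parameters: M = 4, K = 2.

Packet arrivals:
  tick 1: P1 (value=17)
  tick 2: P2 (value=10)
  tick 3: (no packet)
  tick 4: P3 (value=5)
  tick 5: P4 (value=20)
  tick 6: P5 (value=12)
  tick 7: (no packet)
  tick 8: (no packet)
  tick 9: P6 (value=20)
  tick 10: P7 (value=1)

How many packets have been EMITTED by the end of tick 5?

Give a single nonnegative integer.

Tick 1: [PARSE:P1(v=17,ok=F), VALIDATE:-, TRANSFORM:-, EMIT:-] out:-; in:P1
Tick 2: [PARSE:P2(v=10,ok=F), VALIDATE:P1(v=17,ok=F), TRANSFORM:-, EMIT:-] out:-; in:P2
Tick 3: [PARSE:-, VALIDATE:P2(v=10,ok=F), TRANSFORM:P1(v=0,ok=F), EMIT:-] out:-; in:-
Tick 4: [PARSE:P3(v=5,ok=F), VALIDATE:-, TRANSFORM:P2(v=0,ok=F), EMIT:P1(v=0,ok=F)] out:-; in:P3
Tick 5: [PARSE:P4(v=20,ok=F), VALIDATE:P3(v=5,ok=F), TRANSFORM:-, EMIT:P2(v=0,ok=F)] out:P1(v=0); in:P4
Emitted by tick 5: ['P1']

Answer: 1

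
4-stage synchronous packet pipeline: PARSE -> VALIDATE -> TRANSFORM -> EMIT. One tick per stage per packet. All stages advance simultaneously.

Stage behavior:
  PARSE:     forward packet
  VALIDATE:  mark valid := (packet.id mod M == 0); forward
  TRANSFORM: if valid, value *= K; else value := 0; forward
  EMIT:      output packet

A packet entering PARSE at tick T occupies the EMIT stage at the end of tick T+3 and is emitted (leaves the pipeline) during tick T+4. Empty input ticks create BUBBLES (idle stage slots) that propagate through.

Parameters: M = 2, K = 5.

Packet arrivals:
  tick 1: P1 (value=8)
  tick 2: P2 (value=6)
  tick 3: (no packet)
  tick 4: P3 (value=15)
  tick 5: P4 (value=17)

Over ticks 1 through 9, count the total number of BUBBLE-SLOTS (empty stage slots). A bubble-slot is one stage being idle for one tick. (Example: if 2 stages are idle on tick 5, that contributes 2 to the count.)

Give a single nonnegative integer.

Answer: 20

Derivation:
Tick 1: [PARSE:P1(v=8,ok=F), VALIDATE:-, TRANSFORM:-, EMIT:-] out:-; bubbles=3
Tick 2: [PARSE:P2(v=6,ok=F), VALIDATE:P1(v=8,ok=F), TRANSFORM:-, EMIT:-] out:-; bubbles=2
Tick 3: [PARSE:-, VALIDATE:P2(v=6,ok=T), TRANSFORM:P1(v=0,ok=F), EMIT:-] out:-; bubbles=2
Tick 4: [PARSE:P3(v=15,ok=F), VALIDATE:-, TRANSFORM:P2(v=30,ok=T), EMIT:P1(v=0,ok=F)] out:-; bubbles=1
Tick 5: [PARSE:P4(v=17,ok=F), VALIDATE:P3(v=15,ok=F), TRANSFORM:-, EMIT:P2(v=30,ok=T)] out:P1(v=0); bubbles=1
Tick 6: [PARSE:-, VALIDATE:P4(v=17,ok=T), TRANSFORM:P3(v=0,ok=F), EMIT:-] out:P2(v=30); bubbles=2
Tick 7: [PARSE:-, VALIDATE:-, TRANSFORM:P4(v=85,ok=T), EMIT:P3(v=0,ok=F)] out:-; bubbles=2
Tick 8: [PARSE:-, VALIDATE:-, TRANSFORM:-, EMIT:P4(v=85,ok=T)] out:P3(v=0); bubbles=3
Tick 9: [PARSE:-, VALIDATE:-, TRANSFORM:-, EMIT:-] out:P4(v=85); bubbles=4
Total bubble-slots: 20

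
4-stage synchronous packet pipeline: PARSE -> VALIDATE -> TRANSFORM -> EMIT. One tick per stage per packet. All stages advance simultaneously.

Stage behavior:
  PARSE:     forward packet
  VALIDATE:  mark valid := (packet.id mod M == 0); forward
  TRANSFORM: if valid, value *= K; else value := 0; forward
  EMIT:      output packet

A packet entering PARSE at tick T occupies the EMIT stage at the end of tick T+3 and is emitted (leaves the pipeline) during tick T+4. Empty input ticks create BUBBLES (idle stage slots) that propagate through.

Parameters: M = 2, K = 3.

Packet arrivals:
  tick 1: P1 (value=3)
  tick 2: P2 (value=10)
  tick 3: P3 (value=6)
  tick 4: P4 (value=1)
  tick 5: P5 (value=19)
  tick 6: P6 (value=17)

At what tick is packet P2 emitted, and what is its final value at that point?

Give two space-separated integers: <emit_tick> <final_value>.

Tick 1: [PARSE:P1(v=3,ok=F), VALIDATE:-, TRANSFORM:-, EMIT:-] out:-; in:P1
Tick 2: [PARSE:P2(v=10,ok=F), VALIDATE:P1(v=3,ok=F), TRANSFORM:-, EMIT:-] out:-; in:P2
Tick 3: [PARSE:P3(v=6,ok=F), VALIDATE:P2(v=10,ok=T), TRANSFORM:P1(v=0,ok=F), EMIT:-] out:-; in:P3
Tick 4: [PARSE:P4(v=1,ok=F), VALIDATE:P3(v=6,ok=F), TRANSFORM:P2(v=30,ok=T), EMIT:P1(v=0,ok=F)] out:-; in:P4
Tick 5: [PARSE:P5(v=19,ok=F), VALIDATE:P4(v=1,ok=T), TRANSFORM:P3(v=0,ok=F), EMIT:P2(v=30,ok=T)] out:P1(v=0); in:P5
Tick 6: [PARSE:P6(v=17,ok=F), VALIDATE:P5(v=19,ok=F), TRANSFORM:P4(v=3,ok=T), EMIT:P3(v=0,ok=F)] out:P2(v=30); in:P6
Tick 7: [PARSE:-, VALIDATE:P6(v=17,ok=T), TRANSFORM:P5(v=0,ok=F), EMIT:P4(v=3,ok=T)] out:P3(v=0); in:-
Tick 8: [PARSE:-, VALIDATE:-, TRANSFORM:P6(v=51,ok=T), EMIT:P5(v=0,ok=F)] out:P4(v=3); in:-
Tick 9: [PARSE:-, VALIDATE:-, TRANSFORM:-, EMIT:P6(v=51,ok=T)] out:P5(v=0); in:-
Tick 10: [PARSE:-, VALIDATE:-, TRANSFORM:-, EMIT:-] out:P6(v=51); in:-
P2: arrives tick 2, valid=True (id=2, id%2=0), emit tick 6, final value 30

Answer: 6 30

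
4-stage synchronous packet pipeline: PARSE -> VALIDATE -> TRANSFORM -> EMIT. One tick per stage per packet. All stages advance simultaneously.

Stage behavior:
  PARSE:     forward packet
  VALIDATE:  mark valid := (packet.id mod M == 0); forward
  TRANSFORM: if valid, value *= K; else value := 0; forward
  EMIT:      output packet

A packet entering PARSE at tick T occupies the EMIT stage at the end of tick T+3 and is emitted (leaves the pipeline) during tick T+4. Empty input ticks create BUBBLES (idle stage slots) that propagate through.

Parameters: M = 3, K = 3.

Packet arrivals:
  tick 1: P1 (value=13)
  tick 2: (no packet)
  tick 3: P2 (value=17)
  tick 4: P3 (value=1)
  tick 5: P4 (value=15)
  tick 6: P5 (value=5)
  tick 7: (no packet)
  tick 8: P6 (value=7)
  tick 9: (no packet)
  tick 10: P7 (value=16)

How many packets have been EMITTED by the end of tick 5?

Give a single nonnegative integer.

Answer: 1

Derivation:
Tick 1: [PARSE:P1(v=13,ok=F), VALIDATE:-, TRANSFORM:-, EMIT:-] out:-; in:P1
Tick 2: [PARSE:-, VALIDATE:P1(v=13,ok=F), TRANSFORM:-, EMIT:-] out:-; in:-
Tick 3: [PARSE:P2(v=17,ok=F), VALIDATE:-, TRANSFORM:P1(v=0,ok=F), EMIT:-] out:-; in:P2
Tick 4: [PARSE:P3(v=1,ok=F), VALIDATE:P2(v=17,ok=F), TRANSFORM:-, EMIT:P1(v=0,ok=F)] out:-; in:P3
Tick 5: [PARSE:P4(v=15,ok=F), VALIDATE:P3(v=1,ok=T), TRANSFORM:P2(v=0,ok=F), EMIT:-] out:P1(v=0); in:P4
Emitted by tick 5: ['P1']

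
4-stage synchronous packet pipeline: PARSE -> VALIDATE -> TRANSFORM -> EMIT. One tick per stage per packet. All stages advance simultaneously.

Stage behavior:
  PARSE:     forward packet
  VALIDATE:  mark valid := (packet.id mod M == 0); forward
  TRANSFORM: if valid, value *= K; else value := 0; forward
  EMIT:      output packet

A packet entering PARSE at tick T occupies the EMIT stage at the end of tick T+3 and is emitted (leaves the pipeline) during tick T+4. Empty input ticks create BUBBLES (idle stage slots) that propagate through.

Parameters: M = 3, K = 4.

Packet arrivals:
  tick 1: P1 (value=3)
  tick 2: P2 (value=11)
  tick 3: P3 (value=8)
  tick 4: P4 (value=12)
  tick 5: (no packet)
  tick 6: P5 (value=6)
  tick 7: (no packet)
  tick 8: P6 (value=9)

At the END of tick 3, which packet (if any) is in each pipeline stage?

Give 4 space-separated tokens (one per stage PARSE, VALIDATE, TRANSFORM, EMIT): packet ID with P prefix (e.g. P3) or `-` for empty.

Answer: P3 P2 P1 -

Derivation:
Tick 1: [PARSE:P1(v=3,ok=F), VALIDATE:-, TRANSFORM:-, EMIT:-] out:-; in:P1
Tick 2: [PARSE:P2(v=11,ok=F), VALIDATE:P1(v=3,ok=F), TRANSFORM:-, EMIT:-] out:-; in:P2
Tick 3: [PARSE:P3(v=8,ok=F), VALIDATE:P2(v=11,ok=F), TRANSFORM:P1(v=0,ok=F), EMIT:-] out:-; in:P3
At end of tick 3: ['P3', 'P2', 'P1', '-']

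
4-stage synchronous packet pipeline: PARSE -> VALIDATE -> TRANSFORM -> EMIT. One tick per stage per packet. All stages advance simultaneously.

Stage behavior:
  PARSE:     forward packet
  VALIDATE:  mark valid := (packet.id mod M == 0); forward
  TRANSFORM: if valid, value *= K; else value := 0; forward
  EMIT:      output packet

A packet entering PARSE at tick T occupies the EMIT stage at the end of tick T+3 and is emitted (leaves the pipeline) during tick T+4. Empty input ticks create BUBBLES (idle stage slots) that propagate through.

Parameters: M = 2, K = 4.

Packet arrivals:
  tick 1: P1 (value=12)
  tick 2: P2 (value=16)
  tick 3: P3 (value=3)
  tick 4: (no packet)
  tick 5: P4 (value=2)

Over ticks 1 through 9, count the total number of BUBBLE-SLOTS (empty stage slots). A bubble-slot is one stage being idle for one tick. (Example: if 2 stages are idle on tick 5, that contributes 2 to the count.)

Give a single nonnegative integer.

Tick 1: [PARSE:P1(v=12,ok=F), VALIDATE:-, TRANSFORM:-, EMIT:-] out:-; bubbles=3
Tick 2: [PARSE:P2(v=16,ok=F), VALIDATE:P1(v=12,ok=F), TRANSFORM:-, EMIT:-] out:-; bubbles=2
Tick 3: [PARSE:P3(v=3,ok=F), VALIDATE:P2(v=16,ok=T), TRANSFORM:P1(v=0,ok=F), EMIT:-] out:-; bubbles=1
Tick 4: [PARSE:-, VALIDATE:P3(v=3,ok=F), TRANSFORM:P2(v=64,ok=T), EMIT:P1(v=0,ok=F)] out:-; bubbles=1
Tick 5: [PARSE:P4(v=2,ok=F), VALIDATE:-, TRANSFORM:P3(v=0,ok=F), EMIT:P2(v=64,ok=T)] out:P1(v=0); bubbles=1
Tick 6: [PARSE:-, VALIDATE:P4(v=2,ok=T), TRANSFORM:-, EMIT:P3(v=0,ok=F)] out:P2(v=64); bubbles=2
Tick 7: [PARSE:-, VALIDATE:-, TRANSFORM:P4(v=8,ok=T), EMIT:-] out:P3(v=0); bubbles=3
Tick 8: [PARSE:-, VALIDATE:-, TRANSFORM:-, EMIT:P4(v=8,ok=T)] out:-; bubbles=3
Tick 9: [PARSE:-, VALIDATE:-, TRANSFORM:-, EMIT:-] out:P4(v=8); bubbles=4
Total bubble-slots: 20

Answer: 20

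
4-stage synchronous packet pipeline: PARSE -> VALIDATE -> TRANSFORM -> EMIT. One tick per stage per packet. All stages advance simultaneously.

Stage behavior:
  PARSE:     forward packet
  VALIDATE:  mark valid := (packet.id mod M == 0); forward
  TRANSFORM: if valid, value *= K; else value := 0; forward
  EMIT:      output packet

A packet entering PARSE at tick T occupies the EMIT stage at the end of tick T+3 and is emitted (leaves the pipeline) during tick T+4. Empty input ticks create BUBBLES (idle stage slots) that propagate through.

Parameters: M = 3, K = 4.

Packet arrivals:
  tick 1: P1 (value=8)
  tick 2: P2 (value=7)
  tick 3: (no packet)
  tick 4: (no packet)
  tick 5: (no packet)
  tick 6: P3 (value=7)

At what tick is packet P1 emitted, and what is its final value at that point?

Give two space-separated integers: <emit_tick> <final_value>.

Tick 1: [PARSE:P1(v=8,ok=F), VALIDATE:-, TRANSFORM:-, EMIT:-] out:-; in:P1
Tick 2: [PARSE:P2(v=7,ok=F), VALIDATE:P1(v=8,ok=F), TRANSFORM:-, EMIT:-] out:-; in:P2
Tick 3: [PARSE:-, VALIDATE:P2(v=7,ok=F), TRANSFORM:P1(v=0,ok=F), EMIT:-] out:-; in:-
Tick 4: [PARSE:-, VALIDATE:-, TRANSFORM:P2(v=0,ok=F), EMIT:P1(v=0,ok=F)] out:-; in:-
Tick 5: [PARSE:-, VALIDATE:-, TRANSFORM:-, EMIT:P2(v=0,ok=F)] out:P1(v=0); in:-
Tick 6: [PARSE:P3(v=7,ok=F), VALIDATE:-, TRANSFORM:-, EMIT:-] out:P2(v=0); in:P3
Tick 7: [PARSE:-, VALIDATE:P3(v=7,ok=T), TRANSFORM:-, EMIT:-] out:-; in:-
Tick 8: [PARSE:-, VALIDATE:-, TRANSFORM:P3(v=28,ok=T), EMIT:-] out:-; in:-
Tick 9: [PARSE:-, VALIDATE:-, TRANSFORM:-, EMIT:P3(v=28,ok=T)] out:-; in:-
Tick 10: [PARSE:-, VALIDATE:-, TRANSFORM:-, EMIT:-] out:P3(v=28); in:-
P1: arrives tick 1, valid=False (id=1, id%3=1), emit tick 5, final value 0

Answer: 5 0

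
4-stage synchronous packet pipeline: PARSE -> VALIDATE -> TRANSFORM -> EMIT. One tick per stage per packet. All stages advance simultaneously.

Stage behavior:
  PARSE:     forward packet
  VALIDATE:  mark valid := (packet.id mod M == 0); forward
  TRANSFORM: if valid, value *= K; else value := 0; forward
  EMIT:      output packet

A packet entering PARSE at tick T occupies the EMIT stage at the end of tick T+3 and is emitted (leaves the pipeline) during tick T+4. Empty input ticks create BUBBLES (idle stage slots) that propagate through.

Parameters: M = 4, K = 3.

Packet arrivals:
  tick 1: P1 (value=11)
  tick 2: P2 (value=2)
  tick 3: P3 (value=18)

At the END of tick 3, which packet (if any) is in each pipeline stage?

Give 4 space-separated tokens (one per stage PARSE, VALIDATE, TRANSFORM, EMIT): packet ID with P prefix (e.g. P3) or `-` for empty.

Tick 1: [PARSE:P1(v=11,ok=F), VALIDATE:-, TRANSFORM:-, EMIT:-] out:-; in:P1
Tick 2: [PARSE:P2(v=2,ok=F), VALIDATE:P1(v=11,ok=F), TRANSFORM:-, EMIT:-] out:-; in:P2
Tick 3: [PARSE:P3(v=18,ok=F), VALIDATE:P2(v=2,ok=F), TRANSFORM:P1(v=0,ok=F), EMIT:-] out:-; in:P3
At end of tick 3: ['P3', 'P2', 'P1', '-']

Answer: P3 P2 P1 -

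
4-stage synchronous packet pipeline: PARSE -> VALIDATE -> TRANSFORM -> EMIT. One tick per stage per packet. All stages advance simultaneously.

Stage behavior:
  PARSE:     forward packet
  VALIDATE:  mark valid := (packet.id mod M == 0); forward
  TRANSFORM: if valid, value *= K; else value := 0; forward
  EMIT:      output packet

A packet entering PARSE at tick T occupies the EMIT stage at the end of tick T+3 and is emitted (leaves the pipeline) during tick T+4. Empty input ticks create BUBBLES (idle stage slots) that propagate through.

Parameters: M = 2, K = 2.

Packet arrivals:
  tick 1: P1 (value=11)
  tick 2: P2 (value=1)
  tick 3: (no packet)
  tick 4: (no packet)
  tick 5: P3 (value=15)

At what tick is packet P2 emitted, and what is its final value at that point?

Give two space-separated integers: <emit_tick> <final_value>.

Tick 1: [PARSE:P1(v=11,ok=F), VALIDATE:-, TRANSFORM:-, EMIT:-] out:-; in:P1
Tick 2: [PARSE:P2(v=1,ok=F), VALIDATE:P1(v=11,ok=F), TRANSFORM:-, EMIT:-] out:-; in:P2
Tick 3: [PARSE:-, VALIDATE:P2(v=1,ok=T), TRANSFORM:P1(v=0,ok=F), EMIT:-] out:-; in:-
Tick 4: [PARSE:-, VALIDATE:-, TRANSFORM:P2(v=2,ok=T), EMIT:P1(v=0,ok=F)] out:-; in:-
Tick 5: [PARSE:P3(v=15,ok=F), VALIDATE:-, TRANSFORM:-, EMIT:P2(v=2,ok=T)] out:P1(v=0); in:P3
Tick 6: [PARSE:-, VALIDATE:P3(v=15,ok=F), TRANSFORM:-, EMIT:-] out:P2(v=2); in:-
Tick 7: [PARSE:-, VALIDATE:-, TRANSFORM:P3(v=0,ok=F), EMIT:-] out:-; in:-
Tick 8: [PARSE:-, VALIDATE:-, TRANSFORM:-, EMIT:P3(v=0,ok=F)] out:-; in:-
Tick 9: [PARSE:-, VALIDATE:-, TRANSFORM:-, EMIT:-] out:P3(v=0); in:-
P2: arrives tick 2, valid=True (id=2, id%2=0), emit tick 6, final value 2

Answer: 6 2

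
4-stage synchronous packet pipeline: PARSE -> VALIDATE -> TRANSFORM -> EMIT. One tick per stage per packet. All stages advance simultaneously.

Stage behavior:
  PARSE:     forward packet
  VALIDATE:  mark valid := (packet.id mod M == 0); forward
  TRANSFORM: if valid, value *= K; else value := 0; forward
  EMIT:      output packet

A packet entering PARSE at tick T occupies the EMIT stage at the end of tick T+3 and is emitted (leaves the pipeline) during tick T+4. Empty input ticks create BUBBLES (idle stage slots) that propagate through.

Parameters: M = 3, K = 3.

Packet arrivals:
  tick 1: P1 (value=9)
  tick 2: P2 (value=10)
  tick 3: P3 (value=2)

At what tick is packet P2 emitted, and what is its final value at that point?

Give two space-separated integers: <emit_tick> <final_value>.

Tick 1: [PARSE:P1(v=9,ok=F), VALIDATE:-, TRANSFORM:-, EMIT:-] out:-; in:P1
Tick 2: [PARSE:P2(v=10,ok=F), VALIDATE:P1(v=9,ok=F), TRANSFORM:-, EMIT:-] out:-; in:P2
Tick 3: [PARSE:P3(v=2,ok=F), VALIDATE:P2(v=10,ok=F), TRANSFORM:P1(v=0,ok=F), EMIT:-] out:-; in:P3
Tick 4: [PARSE:-, VALIDATE:P3(v=2,ok=T), TRANSFORM:P2(v=0,ok=F), EMIT:P1(v=0,ok=F)] out:-; in:-
Tick 5: [PARSE:-, VALIDATE:-, TRANSFORM:P3(v=6,ok=T), EMIT:P2(v=0,ok=F)] out:P1(v=0); in:-
Tick 6: [PARSE:-, VALIDATE:-, TRANSFORM:-, EMIT:P3(v=6,ok=T)] out:P2(v=0); in:-
Tick 7: [PARSE:-, VALIDATE:-, TRANSFORM:-, EMIT:-] out:P3(v=6); in:-
P2: arrives tick 2, valid=False (id=2, id%3=2), emit tick 6, final value 0

Answer: 6 0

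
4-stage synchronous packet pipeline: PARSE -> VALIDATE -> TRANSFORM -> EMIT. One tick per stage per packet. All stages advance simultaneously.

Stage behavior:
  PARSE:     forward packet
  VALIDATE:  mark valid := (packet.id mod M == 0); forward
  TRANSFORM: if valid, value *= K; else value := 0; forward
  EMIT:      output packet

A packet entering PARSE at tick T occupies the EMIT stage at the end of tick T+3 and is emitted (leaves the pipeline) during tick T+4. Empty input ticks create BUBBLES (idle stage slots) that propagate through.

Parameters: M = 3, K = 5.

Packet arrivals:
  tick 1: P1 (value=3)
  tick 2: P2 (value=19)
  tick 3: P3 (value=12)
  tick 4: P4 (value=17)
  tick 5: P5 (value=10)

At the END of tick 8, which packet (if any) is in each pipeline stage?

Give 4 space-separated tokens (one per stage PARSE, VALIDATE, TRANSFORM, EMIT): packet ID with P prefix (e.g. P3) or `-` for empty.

Answer: - - - P5

Derivation:
Tick 1: [PARSE:P1(v=3,ok=F), VALIDATE:-, TRANSFORM:-, EMIT:-] out:-; in:P1
Tick 2: [PARSE:P2(v=19,ok=F), VALIDATE:P1(v=3,ok=F), TRANSFORM:-, EMIT:-] out:-; in:P2
Tick 3: [PARSE:P3(v=12,ok=F), VALIDATE:P2(v=19,ok=F), TRANSFORM:P1(v=0,ok=F), EMIT:-] out:-; in:P3
Tick 4: [PARSE:P4(v=17,ok=F), VALIDATE:P3(v=12,ok=T), TRANSFORM:P2(v=0,ok=F), EMIT:P1(v=0,ok=F)] out:-; in:P4
Tick 5: [PARSE:P5(v=10,ok=F), VALIDATE:P4(v=17,ok=F), TRANSFORM:P3(v=60,ok=T), EMIT:P2(v=0,ok=F)] out:P1(v=0); in:P5
Tick 6: [PARSE:-, VALIDATE:P5(v=10,ok=F), TRANSFORM:P4(v=0,ok=F), EMIT:P3(v=60,ok=T)] out:P2(v=0); in:-
Tick 7: [PARSE:-, VALIDATE:-, TRANSFORM:P5(v=0,ok=F), EMIT:P4(v=0,ok=F)] out:P3(v=60); in:-
Tick 8: [PARSE:-, VALIDATE:-, TRANSFORM:-, EMIT:P5(v=0,ok=F)] out:P4(v=0); in:-
At end of tick 8: ['-', '-', '-', 'P5']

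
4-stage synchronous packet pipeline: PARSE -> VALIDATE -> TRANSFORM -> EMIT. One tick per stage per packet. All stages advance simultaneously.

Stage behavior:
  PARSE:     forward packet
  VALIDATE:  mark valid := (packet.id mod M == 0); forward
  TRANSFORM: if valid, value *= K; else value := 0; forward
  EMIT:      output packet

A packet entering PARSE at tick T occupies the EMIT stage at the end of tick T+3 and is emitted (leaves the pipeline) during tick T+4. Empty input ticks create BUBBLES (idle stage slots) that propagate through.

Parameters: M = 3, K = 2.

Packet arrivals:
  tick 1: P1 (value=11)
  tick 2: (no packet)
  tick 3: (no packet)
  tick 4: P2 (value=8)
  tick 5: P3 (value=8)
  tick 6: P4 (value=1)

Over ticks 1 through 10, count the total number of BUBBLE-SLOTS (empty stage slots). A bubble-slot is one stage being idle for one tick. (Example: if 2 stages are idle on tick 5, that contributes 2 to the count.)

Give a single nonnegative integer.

Answer: 24

Derivation:
Tick 1: [PARSE:P1(v=11,ok=F), VALIDATE:-, TRANSFORM:-, EMIT:-] out:-; bubbles=3
Tick 2: [PARSE:-, VALIDATE:P1(v=11,ok=F), TRANSFORM:-, EMIT:-] out:-; bubbles=3
Tick 3: [PARSE:-, VALIDATE:-, TRANSFORM:P1(v=0,ok=F), EMIT:-] out:-; bubbles=3
Tick 4: [PARSE:P2(v=8,ok=F), VALIDATE:-, TRANSFORM:-, EMIT:P1(v=0,ok=F)] out:-; bubbles=2
Tick 5: [PARSE:P3(v=8,ok=F), VALIDATE:P2(v=8,ok=F), TRANSFORM:-, EMIT:-] out:P1(v=0); bubbles=2
Tick 6: [PARSE:P4(v=1,ok=F), VALIDATE:P3(v=8,ok=T), TRANSFORM:P2(v=0,ok=F), EMIT:-] out:-; bubbles=1
Tick 7: [PARSE:-, VALIDATE:P4(v=1,ok=F), TRANSFORM:P3(v=16,ok=T), EMIT:P2(v=0,ok=F)] out:-; bubbles=1
Tick 8: [PARSE:-, VALIDATE:-, TRANSFORM:P4(v=0,ok=F), EMIT:P3(v=16,ok=T)] out:P2(v=0); bubbles=2
Tick 9: [PARSE:-, VALIDATE:-, TRANSFORM:-, EMIT:P4(v=0,ok=F)] out:P3(v=16); bubbles=3
Tick 10: [PARSE:-, VALIDATE:-, TRANSFORM:-, EMIT:-] out:P4(v=0); bubbles=4
Total bubble-slots: 24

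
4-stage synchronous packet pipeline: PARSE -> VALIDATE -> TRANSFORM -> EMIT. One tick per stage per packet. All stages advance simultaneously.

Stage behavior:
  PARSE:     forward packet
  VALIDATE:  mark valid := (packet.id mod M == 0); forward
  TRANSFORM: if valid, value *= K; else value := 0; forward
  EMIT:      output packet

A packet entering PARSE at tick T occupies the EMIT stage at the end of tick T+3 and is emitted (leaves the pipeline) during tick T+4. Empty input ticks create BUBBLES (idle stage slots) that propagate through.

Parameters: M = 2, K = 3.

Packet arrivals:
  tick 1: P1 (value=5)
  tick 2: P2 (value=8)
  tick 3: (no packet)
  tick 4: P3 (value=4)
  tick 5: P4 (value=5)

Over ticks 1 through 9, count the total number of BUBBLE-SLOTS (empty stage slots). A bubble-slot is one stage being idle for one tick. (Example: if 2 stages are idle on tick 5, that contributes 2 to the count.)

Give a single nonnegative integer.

Answer: 20

Derivation:
Tick 1: [PARSE:P1(v=5,ok=F), VALIDATE:-, TRANSFORM:-, EMIT:-] out:-; bubbles=3
Tick 2: [PARSE:P2(v=8,ok=F), VALIDATE:P1(v=5,ok=F), TRANSFORM:-, EMIT:-] out:-; bubbles=2
Tick 3: [PARSE:-, VALIDATE:P2(v=8,ok=T), TRANSFORM:P1(v=0,ok=F), EMIT:-] out:-; bubbles=2
Tick 4: [PARSE:P3(v=4,ok=F), VALIDATE:-, TRANSFORM:P2(v=24,ok=T), EMIT:P1(v=0,ok=F)] out:-; bubbles=1
Tick 5: [PARSE:P4(v=5,ok=F), VALIDATE:P3(v=4,ok=F), TRANSFORM:-, EMIT:P2(v=24,ok=T)] out:P1(v=0); bubbles=1
Tick 6: [PARSE:-, VALIDATE:P4(v=5,ok=T), TRANSFORM:P3(v=0,ok=F), EMIT:-] out:P2(v=24); bubbles=2
Tick 7: [PARSE:-, VALIDATE:-, TRANSFORM:P4(v=15,ok=T), EMIT:P3(v=0,ok=F)] out:-; bubbles=2
Tick 8: [PARSE:-, VALIDATE:-, TRANSFORM:-, EMIT:P4(v=15,ok=T)] out:P3(v=0); bubbles=3
Tick 9: [PARSE:-, VALIDATE:-, TRANSFORM:-, EMIT:-] out:P4(v=15); bubbles=4
Total bubble-slots: 20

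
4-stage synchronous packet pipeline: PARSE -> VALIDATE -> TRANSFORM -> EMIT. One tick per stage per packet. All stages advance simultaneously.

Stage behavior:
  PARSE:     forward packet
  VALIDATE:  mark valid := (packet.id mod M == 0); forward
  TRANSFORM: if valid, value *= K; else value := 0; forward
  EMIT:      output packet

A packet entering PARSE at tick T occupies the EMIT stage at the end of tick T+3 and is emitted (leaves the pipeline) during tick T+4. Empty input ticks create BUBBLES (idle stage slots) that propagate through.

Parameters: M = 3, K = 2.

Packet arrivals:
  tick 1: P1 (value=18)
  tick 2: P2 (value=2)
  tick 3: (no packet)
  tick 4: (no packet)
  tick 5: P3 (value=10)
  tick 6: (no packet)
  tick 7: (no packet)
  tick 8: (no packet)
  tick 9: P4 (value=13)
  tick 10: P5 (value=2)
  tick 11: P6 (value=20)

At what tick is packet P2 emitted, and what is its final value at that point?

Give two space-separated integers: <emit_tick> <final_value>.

Answer: 6 0

Derivation:
Tick 1: [PARSE:P1(v=18,ok=F), VALIDATE:-, TRANSFORM:-, EMIT:-] out:-; in:P1
Tick 2: [PARSE:P2(v=2,ok=F), VALIDATE:P1(v=18,ok=F), TRANSFORM:-, EMIT:-] out:-; in:P2
Tick 3: [PARSE:-, VALIDATE:P2(v=2,ok=F), TRANSFORM:P1(v=0,ok=F), EMIT:-] out:-; in:-
Tick 4: [PARSE:-, VALIDATE:-, TRANSFORM:P2(v=0,ok=F), EMIT:P1(v=0,ok=F)] out:-; in:-
Tick 5: [PARSE:P3(v=10,ok=F), VALIDATE:-, TRANSFORM:-, EMIT:P2(v=0,ok=F)] out:P1(v=0); in:P3
Tick 6: [PARSE:-, VALIDATE:P3(v=10,ok=T), TRANSFORM:-, EMIT:-] out:P2(v=0); in:-
Tick 7: [PARSE:-, VALIDATE:-, TRANSFORM:P3(v=20,ok=T), EMIT:-] out:-; in:-
Tick 8: [PARSE:-, VALIDATE:-, TRANSFORM:-, EMIT:P3(v=20,ok=T)] out:-; in:-
Tick 9: [PARSE:P4(v=13,ok=F), VALIDATE:-, TRANSFORM:-, EMIT:-] out:P3(v=20); in:P4
Tick 10: [PARSE:P5(v=2,ok=F), VALIDATE:P4(v=13,ok=F), TRANSFORM:-, EMIT:-] out:-; in:P5
Tick 11: [PARSE:P6(v=20,ok=F), VALIDATE:P5(v=2,ok=F), TRANSFORM:P4(v=0,ok=F), EMIT:-] out:-; in:P6
Tick 12: [PARSE:-, VALIDATE:P6(v=20,ok=T), TRANSFORM:P5(v=0,ok=F), EMIT:P4(v=0,ok=F)] out:-; in:-
Tick 13: [PARSE:-, VALIDATE:-, TRANSFORM:P6(v=40,ok=T), EMIT:P5(v=0,ok=F)] out:P4(v=0); in:-
Tick 14: [PARSE:-, VALIDATE:-, TRANSFORM:-, EMIT:P6(v=40,ok=T)] out:P5(v=0); in:-
Tick 15: [PARSE:-, VALIDATE:-, TRANSFORM:-, EMIT:-] out:P6(v=40); in:-
P2: arrives tick 2, valid=False (id=2, id%3=2), emit tick 6, final value 0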